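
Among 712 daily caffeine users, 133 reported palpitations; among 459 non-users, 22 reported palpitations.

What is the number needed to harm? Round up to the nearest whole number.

8

risk, daily caffeine users = 133/712 = 0.186798
risk, non-users = 22/459 = 0.047930
absolute risk difference = 0.138867
1 / 0.138867 = 7.201 → round up → 8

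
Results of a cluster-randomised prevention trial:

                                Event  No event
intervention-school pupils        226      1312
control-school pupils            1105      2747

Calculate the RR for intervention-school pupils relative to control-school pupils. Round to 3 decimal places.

RR: 0.512

risk, intervention-school pupils = 226/1538 = 0.1469
risk, control-school pupils = 1105/3852 = 0.2869
RR = 0.1469 / 0.2869 = 0.512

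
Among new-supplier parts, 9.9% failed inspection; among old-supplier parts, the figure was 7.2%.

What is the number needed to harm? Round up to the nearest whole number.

absolute risk difference = 0.027000
1 / 0.027000 = 37.037 → round up → 38

NNH ≈ 38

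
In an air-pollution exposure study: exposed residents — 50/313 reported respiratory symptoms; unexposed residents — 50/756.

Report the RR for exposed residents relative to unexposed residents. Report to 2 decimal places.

risk, exposed residents = 50/313 = 0.1597
risk, unexposed residents = 50/756 = 0.0661
RR = 0.1597 / 0.0661 = 2.42

RR: 2.42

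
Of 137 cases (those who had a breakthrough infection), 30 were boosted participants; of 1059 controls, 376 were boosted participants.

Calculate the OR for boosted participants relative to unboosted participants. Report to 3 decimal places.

OR = (30 × 683) / (376 × 107) = 20490/40232 ≈ 0.509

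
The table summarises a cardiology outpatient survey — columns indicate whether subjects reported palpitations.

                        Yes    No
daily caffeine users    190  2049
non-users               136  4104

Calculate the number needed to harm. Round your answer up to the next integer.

risk, daily caffeine users = 190/2239 = 0.084859
risk, non-users = 136/4240 = 0.032075
absolute risk difference = 0.052784
1 / 0.052784 = 18.945 → round up → 19

19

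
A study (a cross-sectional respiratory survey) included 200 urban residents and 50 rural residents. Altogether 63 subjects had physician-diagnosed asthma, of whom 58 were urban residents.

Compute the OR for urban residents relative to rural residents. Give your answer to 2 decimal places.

urban residents without the outcome: 200 − 58 = 142
rural residents with the outcome: 63 − 58 = 5
rural residents without the outcome: 50 − 5 = 45
OR = (58 × 45) / (142 × 5) = 2610/710 ≈ 3.68

3.68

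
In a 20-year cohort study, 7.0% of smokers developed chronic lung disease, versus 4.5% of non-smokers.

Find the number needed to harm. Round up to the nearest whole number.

40

absolute risk difference = 0.025000
1 / 0.025000 = 40.000 → round up → 40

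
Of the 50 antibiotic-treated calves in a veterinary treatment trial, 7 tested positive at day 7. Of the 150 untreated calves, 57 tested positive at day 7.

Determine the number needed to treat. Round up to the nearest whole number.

risk, antibiotic-treated calves = 7/50 = 0.140000
risk, untreated calves = 57/150 = 0.380000
absolute risk difference = 0.240000
1 / 0.240000 = 4.167 → round up → 5

5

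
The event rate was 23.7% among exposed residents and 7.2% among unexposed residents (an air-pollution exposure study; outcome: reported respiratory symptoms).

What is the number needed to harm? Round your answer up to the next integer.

absolute risk difference = 0.165000
1 / 0.165000 = 6.061 → round up → 7

7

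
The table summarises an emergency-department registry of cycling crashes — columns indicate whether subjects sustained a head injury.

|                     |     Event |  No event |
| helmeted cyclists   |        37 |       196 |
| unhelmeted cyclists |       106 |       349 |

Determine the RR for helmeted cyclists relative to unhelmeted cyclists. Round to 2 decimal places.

risk, helmeted cyclists = 37/233 = 0.1588
risk, unhelmeted cyclists = 106/455 = 0.2330
RR = 0.1588 / 0.2330 = 0.68

0.68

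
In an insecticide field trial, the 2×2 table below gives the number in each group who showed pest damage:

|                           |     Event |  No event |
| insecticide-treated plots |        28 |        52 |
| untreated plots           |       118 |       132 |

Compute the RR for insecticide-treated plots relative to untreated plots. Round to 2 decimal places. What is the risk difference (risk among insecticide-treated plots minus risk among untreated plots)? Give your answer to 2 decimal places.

RR = 0.74; RD = -0.12

risk, insecticide-treated plots = 28/80 = 0.3500
risk, untreated plots = 118/250 = 0.4720
RR = 0.3500 / 0.4720 = 0.74
risk difference = 0.3500 − 0.4720 = -0.12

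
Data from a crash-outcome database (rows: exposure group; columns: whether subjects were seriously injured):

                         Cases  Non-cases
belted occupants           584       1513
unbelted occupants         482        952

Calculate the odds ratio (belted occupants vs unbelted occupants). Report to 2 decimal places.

OR = (584 × 952) / (1513 × 482) = 555968/729266 ≈ 0.76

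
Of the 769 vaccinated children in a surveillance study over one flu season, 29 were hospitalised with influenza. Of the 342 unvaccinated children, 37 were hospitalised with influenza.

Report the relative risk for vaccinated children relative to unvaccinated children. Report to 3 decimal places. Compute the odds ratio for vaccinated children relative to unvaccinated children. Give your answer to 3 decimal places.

RR = 0.349; OR = 0.323

risk, vaccinated children = 29/769 = 0.03771
risk, unvaccinated children = 37/342 = 0.10819
RR = 0.03771 / 0.10819 = 0.349
odds, vaccinated children = 29/740 = 0.03919
odds, unvaccinated children = 37/305 = 0.12131
OR = 0.03919 / 0.12131 = 0.323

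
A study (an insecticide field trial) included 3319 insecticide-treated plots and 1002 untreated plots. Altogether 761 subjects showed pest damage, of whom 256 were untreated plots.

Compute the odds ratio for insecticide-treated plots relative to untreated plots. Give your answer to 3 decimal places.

insecticide-treated plots with the outcome: 761 − 256 = 505
insecticide-treated plots without the outcome: 3319 − 505 = 2814
untreated plots without the outcome: 1002 − 256 = 746
OR = (505 × 746) / (2814 × 256) = 376730/720384 ≈ 0.523

OR: 0.523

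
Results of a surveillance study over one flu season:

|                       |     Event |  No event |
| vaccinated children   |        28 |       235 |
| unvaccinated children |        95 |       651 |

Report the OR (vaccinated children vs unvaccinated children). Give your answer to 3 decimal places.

OR = (28 × 651) / (235 × 95) = 18228/22325 ≈ 0.816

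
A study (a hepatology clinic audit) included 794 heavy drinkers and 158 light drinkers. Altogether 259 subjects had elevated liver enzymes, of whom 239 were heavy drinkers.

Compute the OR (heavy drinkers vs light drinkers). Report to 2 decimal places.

2.97

heavy drinkers without the outcome: 794 − 239 = 555
light drinkers with the outcome: 259 − 239 = 20
light drinkers without the outcome: 158 − 20 = 138
odds, heavy drinkers = 239/555 = 0.4306
odds, light drinkers = 20/138 = 0.1449
OR = 0.4306 / 0.1449 = 2.97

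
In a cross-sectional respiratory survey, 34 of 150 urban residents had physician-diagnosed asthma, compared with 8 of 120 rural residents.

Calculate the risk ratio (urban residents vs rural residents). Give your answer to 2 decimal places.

risk, urban residents = 34/150 = 0.2267
risk, rural residents = 8/120 = 0.0667
RR = 0.2267 / 0.0667 = 3.40

RR ≈ 3.40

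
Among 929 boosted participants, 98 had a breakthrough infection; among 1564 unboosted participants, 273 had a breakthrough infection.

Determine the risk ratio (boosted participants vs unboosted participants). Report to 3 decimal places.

RR: 0.604

risk, boosted participants = 98/929 = 0.1055
risk, unboosted participants = 273/1564 = 0.1746
RR = 0.1055 / 0.1746 = 0.604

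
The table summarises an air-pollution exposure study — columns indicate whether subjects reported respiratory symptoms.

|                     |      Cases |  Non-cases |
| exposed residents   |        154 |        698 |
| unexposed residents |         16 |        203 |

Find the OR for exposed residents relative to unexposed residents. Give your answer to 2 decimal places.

OR = (154 × 203) / (698 × 16) = 31262/11168 ≈ 2.80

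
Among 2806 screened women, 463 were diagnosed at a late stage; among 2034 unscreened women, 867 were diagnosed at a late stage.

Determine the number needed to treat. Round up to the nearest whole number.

risk, screened women = 463/2806 = 0.165004
risk, unscreened women = 867/2034 = 0.426254
absolute risk difference = 0.261250
1 / 0.261250 = 3.828 → round up → 4

NNT ≈ 4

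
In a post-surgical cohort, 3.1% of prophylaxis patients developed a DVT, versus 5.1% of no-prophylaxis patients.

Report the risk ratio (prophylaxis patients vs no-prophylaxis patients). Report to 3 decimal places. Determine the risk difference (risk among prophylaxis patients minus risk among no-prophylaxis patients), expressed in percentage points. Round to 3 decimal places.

RR = 0.03100 / 0.05100 = 0.608
risk difference = 0.03100 − 0.05100 = -0.02000 → -2.000 percentage points

RR = 0.608; RD = -2.000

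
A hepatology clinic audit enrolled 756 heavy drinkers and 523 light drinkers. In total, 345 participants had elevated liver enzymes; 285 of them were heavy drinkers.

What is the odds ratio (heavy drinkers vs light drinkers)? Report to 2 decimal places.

OR ≈ 4.67

heavy drinkers without the outcome: 756 − 285 = 471
light drinkers with the outcome: 345 − 285 = 60
light drinkers without the outcome: 523 − 60 = 463
OR = (285 × 463) / (471 × 60) = 131955/28260 ≈ 4.67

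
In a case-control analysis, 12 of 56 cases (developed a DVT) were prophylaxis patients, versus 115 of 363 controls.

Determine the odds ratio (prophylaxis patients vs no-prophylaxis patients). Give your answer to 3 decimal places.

OR = (12 × 248) / (115 × 44) = 2976/5060 ≈ 0.588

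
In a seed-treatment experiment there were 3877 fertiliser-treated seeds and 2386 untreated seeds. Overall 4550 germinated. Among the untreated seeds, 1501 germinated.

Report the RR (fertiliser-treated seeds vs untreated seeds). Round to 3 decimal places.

fertiliser-treated seeds with the outcome: 4550 − 1501 = 3049
fertiliser-treated seeds without the outcome: 3877 − 3049 = 828
untreated seeds without the outcome: 2386 − 1501 = 885
risk, fertiliser-treated seeds = 3049/3877 = 0.7864
risk, untreated seeds = 1501/2386 = 0.6291
RR = 0.7864 / 0.6291 = 1.250

RR = 1.250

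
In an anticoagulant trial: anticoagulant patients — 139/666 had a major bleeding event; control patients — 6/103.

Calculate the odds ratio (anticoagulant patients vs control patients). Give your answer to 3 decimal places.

OR = (139 × 97) / (527 × 6) = 13483/3162 ≈ 4.264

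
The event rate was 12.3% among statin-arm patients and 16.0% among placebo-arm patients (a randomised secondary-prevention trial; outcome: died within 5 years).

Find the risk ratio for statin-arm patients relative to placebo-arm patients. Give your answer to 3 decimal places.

RR = 0.1230 / 0.1600 = 0.769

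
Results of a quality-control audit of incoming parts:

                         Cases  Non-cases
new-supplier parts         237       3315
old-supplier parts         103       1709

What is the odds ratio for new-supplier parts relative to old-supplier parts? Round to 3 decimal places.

OR: 1.186

odds, new-supplier parts = 237/3315 = 0.0715
odds, old-supplier parts = 103/1709 = 0.0603
OR = 0.0715 / 0.0603 = 1.186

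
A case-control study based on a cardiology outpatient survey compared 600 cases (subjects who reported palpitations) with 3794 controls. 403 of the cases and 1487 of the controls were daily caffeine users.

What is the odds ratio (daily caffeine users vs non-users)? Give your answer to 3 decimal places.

OR = (403 × 2307) / (1487 × 197) = 929721/292939 ≈ 3.174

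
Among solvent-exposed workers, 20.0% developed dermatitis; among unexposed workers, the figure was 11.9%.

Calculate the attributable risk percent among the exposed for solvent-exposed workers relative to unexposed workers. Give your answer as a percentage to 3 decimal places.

AR% = (0.2000 − 0.1190) / 0.2000 = 0.4050 → 40.500%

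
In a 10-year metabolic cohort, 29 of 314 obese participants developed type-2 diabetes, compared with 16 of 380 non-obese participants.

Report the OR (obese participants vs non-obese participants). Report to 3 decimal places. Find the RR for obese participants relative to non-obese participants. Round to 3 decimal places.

OR = 2.315; RR = 2.193

OR = (29 × 364) / (285 × 16) = 10556/4560 ≈ 2.315
risk, obese participants = 29/314 = 0.09236
risk, non-obese participants = 16/380 = 0.04211
RR = 0.09236 / 0.04211 = 2.193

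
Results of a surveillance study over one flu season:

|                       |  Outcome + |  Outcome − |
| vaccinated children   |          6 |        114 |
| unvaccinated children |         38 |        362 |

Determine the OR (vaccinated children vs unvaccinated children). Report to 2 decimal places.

OR = (6 × 362) / (114 × 38) = 2172/4332 ≈ 0.50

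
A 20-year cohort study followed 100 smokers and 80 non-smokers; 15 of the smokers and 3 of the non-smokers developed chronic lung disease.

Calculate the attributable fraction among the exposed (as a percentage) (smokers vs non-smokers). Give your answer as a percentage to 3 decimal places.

75.000%

risk, smokers = 15/100 = 0.15000
risk, non-smokers = 3/80 = 0.03750
AR% = (0.15000 − 0.03750) / 0.15000 = 0.7500 → 75.000%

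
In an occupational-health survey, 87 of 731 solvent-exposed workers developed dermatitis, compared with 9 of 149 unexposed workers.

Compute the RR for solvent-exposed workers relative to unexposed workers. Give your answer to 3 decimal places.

1.970

risk, solvent-exposed workers = 87/731 = 0.1190
risk, unexposed workers = 9/149 = 0.0604
RR = 0.1190 / 0.0604 = 1.970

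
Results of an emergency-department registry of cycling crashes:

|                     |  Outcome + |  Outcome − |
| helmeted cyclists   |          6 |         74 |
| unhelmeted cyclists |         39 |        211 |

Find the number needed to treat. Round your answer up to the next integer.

13

risk, helmeted cyclists = 6/80 = 0.075000
risk, unhelmeted cyclists = 39/250 = 0.156000
absolute risk difference = 0.081000
1 / 0.081000 = 12.346 → round up → 13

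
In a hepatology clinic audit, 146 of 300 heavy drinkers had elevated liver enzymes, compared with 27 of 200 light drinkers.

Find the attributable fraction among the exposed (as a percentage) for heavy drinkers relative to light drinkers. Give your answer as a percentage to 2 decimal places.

risk, heavy drinkers = 146/300 = 0.4867
risk, light drinkers = 27/200 = 0.1350
AR% = (0.4867 − 0.1350) / 0.4867 = 0.7226 → 72.26%

72.26%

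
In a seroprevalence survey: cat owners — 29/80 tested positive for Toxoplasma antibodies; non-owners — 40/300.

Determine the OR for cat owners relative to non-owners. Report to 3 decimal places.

OR = (29 × 260) / (51 × 40) = 7540/2040 ≈ 3.696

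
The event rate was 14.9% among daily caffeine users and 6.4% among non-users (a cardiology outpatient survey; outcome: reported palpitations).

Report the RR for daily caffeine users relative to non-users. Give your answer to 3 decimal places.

RR = 0.1490 / 0.0640 = 2.328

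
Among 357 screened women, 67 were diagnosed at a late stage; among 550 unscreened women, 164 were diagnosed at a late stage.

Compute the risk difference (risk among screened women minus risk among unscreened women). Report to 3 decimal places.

risk, screened women = 67/357 = 0.1877
risk, unscreened women = 164/550 = 0.2982
risk difference = 0.1877 − 0.2982 = -0.111

-0.111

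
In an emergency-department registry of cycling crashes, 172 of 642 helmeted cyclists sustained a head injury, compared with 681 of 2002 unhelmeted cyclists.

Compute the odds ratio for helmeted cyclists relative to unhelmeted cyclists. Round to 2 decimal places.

OR = (172 × 1321) / (470 × 681) = 227212/320070 ≈ 0.71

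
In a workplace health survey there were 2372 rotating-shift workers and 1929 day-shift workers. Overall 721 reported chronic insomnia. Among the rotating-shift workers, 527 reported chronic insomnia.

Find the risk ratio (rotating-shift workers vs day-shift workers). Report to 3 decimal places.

RR ≈ 2.209

rotating-shift workers without the outcome: 2372 − 527 = 1845
day-shift workers with the outcome: 721 − 527 = 194
day-shift workers without the outcome: 1929 − 194 = 1735
risk, rotating-shift workers = 527/2372 = 0.2222
risk, day-shift workers = 194/1929 = 0.1006
RR = 0.2222 / 0.1006 = 2.209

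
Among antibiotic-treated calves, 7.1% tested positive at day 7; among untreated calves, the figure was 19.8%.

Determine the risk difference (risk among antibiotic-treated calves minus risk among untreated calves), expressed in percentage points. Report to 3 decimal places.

RD ≈ -12.700

risk difference = 0.0710 − 0.1980 = -0.1270 → -12.700 percentage points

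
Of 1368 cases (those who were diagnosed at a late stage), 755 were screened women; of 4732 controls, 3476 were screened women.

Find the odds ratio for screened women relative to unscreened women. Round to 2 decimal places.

OR = (755 × 1256) / (3476 × 613) = 948280/2130788 ≈ 0.45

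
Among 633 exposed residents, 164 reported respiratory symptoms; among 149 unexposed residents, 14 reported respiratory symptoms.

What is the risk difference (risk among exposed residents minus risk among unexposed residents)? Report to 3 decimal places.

risk, exposed residents = 164/633 = 0.2591
risk, unexposed residents = 14/149 = 0.0940
risk difference = 0.2591 − 0.0940 = 0.165

RD ≈ 0.165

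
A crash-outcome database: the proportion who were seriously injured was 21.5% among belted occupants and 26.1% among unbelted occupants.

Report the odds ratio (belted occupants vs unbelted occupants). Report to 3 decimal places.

OR = 0.775

odds, belted occupants = 0.2150/0.7850 = 0.2739
odds, unbelted occupants = 0.2610/0.7390 = 0.3532
OR = 0.2739 / 0.3532 = 0.775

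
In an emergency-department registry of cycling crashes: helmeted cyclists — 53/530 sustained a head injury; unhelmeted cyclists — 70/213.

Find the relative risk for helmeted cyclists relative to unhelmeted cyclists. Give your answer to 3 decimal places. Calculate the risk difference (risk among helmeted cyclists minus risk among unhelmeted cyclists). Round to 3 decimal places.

risk, helmeted cyclists = 53/530 = 0.1000
risk, unhelmeted cyclists = 70/213 = 0.3286
RR = 0.1000 / 0.3286 = 0.304
risk difference = 0.1000 − 0.3286 = -0.229

RR = 0.304; RD = -0.229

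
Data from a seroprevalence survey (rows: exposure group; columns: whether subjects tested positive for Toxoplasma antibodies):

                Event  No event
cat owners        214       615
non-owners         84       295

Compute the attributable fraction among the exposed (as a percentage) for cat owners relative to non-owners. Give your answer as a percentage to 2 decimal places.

risk, cat owners = 214/829 = 0.2581
risk, non-owners = 84/379 = 0.2216
AR% = (0.2581 − 0.2216) / 0.2581 = 0.1414 → 14.14%

14.14%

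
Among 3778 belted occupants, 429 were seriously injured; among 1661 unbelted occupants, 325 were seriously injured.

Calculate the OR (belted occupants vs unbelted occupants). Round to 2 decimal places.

OR = (429 × 1336) / (3349 × 325) = 573144/1088425 ≈ 0.53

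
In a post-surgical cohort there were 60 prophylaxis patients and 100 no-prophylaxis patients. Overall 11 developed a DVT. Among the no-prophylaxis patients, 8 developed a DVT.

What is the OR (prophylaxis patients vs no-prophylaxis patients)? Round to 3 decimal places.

0.605

prophylaxis patients with the outcome: 11 − 8 = 3
prophylaxis patients without the outcome: 60 − 3 = 57
no-prophylaxis patients without the outcome: 100 − 8 = 92
odds, prophylaxis patients = 3/57 = 0.0526
odds, no-prophylaxis patients = 8/92 = 0.0870
OR = 0.0526 / 0.0870 = 0.605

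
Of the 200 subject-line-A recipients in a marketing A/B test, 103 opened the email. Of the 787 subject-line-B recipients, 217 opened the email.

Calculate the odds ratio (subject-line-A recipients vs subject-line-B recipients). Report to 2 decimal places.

OR = (103 × 570) / (97 × 217) = 58710/21049 ≈ 2.79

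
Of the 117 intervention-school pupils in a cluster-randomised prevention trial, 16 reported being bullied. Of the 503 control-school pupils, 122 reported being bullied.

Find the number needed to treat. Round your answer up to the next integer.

10

risk, intervention-school pupils = 16/117 = 0.136752
risk, control-school pupils = 122/503 = 0.242545
absolute risk difference = 0.105793
1 / 0.105793 = 9.452 → round up → 10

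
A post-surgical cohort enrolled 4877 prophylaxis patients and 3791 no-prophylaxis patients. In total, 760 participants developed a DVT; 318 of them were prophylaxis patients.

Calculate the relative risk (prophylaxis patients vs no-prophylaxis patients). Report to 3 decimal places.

0.559

prophylaxis patients without the outcome: 4877 − 318 = 4559
no-prophylaxis patients with the outcome: 760 − 318 = 442
no-prophylaxis patients without the outcome: 3791 − 442 = 3349
risk, prophylaxis patients = 318/4877 = 0.0652
risk, no-prophylaxis patients = 442/3791 = 0.1166
RR = 0.0652 / 0.1166 = 0.559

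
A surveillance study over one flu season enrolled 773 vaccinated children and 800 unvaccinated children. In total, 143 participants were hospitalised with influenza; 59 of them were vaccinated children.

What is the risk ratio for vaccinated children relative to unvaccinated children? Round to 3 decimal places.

0.727

vaccinated children without the outcome: 773 − 59 = 714
unvaccinated children with the outcome: 143 − 59 = 84
unvaccinated children without the outcome: 800 − 84 = 716
risk, vaccinated children = 59/773 = 0.0763
risk, unvaccinated children = 84/800 = 0.1050
RR = 0.0763 / 0.1050 = 0.727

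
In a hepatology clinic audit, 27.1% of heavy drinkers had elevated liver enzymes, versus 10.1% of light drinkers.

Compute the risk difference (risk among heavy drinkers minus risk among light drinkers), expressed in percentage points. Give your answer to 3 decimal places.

risk difference = 0.2710 − 0.1010 = 0.1700 → 17.000 percentage points

17.000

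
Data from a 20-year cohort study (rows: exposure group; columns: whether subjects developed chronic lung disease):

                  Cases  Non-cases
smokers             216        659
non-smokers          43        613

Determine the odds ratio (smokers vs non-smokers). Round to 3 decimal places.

OR = (216 × 613) / (659 × 43) = 132408/28337 ≈ 4.673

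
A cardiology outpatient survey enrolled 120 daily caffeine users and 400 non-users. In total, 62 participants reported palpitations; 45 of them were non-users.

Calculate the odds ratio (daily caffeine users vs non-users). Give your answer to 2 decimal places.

daily caffeine users with the outcome: 62 − 45 = 17
daily caffeine users without the outcome: 120 − 17 = 103
non-users without the outcome: 400 − 45 = 355
OR = (17 × 355) / (103 × 45) = 6035/4635 ≈ 1.30

OR: 1.30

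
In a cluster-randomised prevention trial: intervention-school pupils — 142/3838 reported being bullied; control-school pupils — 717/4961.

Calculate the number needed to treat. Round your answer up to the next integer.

NNT: 10

risk, intervention-school pupils = 142/3838 = 0.036998
risk, control-school pupils = 717/4961 = 0.144527
absolute risk difference = 0.107529
1 / 0.107529 = 9.300 → round up → 10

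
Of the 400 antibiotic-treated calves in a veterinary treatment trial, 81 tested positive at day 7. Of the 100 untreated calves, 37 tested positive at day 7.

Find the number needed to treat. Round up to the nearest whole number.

NNT = 6

risk, antibiotic-treated calves = 81/400 = 0.202500
risk, untreated calves = 37/100 = 0.370000
absolute risk difference = 0.167500
1 / 0.167500 = 5.970 → round up → 6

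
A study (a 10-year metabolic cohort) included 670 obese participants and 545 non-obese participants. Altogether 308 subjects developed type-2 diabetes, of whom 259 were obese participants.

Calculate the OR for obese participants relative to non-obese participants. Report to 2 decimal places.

OR: 6.38

obese participants without the outcome: 670 − 259 = 411
non-obese participants with the outcome: 308 − 259 = 49
non-obese participants without the outcome: 545 − 49 = 496
OR = (259 × 496) / (411 × 49) = 128464/20139 ≈ 6.38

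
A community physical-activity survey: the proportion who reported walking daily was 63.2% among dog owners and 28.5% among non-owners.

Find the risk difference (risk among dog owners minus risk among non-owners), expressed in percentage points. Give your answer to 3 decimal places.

risk difference = 0.6320 − 0.2850 = 0.3470 → 34.700 percentage points

34.700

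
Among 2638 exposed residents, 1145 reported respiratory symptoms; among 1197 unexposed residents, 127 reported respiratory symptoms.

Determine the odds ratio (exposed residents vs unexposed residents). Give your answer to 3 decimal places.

OR = (1145 × 1070) / (1493 × 127) = 1225150/189611 ≈ 6.461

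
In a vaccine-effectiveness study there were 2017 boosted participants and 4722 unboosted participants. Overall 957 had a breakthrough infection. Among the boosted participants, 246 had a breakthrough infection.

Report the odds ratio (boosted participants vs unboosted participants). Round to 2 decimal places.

0.78

boosted participants without the outcome: 2017 − 246 = 1771
unboosted participants with the outcome: 957 − 246 = 711
unboosted participants without the outcome: 4722 − 711 = 4011
odds, boosted participants = 246/1771 = 0.1389
odds, unboosted participants = 711/4011 = 0.1773
OR = 0.1389 / 0.1773 = 0.78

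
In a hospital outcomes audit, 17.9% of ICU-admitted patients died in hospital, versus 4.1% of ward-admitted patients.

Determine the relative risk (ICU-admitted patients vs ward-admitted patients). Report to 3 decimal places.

RR = 0.17900 / 0.04100 = 4.366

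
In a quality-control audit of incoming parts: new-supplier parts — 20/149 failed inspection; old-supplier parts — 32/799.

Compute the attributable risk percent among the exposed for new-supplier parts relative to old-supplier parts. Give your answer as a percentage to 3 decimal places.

AR%: 70.163%

risk, new-supplier parts = 20/149 = 0.13423
risk, old-supplier parts = 32/799 = 0.04005
AR% = (0.13423 − 0.04005) / 0.13423 = 0.7016 → 70.163%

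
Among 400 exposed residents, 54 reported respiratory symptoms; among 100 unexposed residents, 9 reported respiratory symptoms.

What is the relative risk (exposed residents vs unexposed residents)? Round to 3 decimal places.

risk, exposed residents = 54/400 = 0.1350
risk, unexposed residents = 9/100 = 0.0900
RR = 0.1350 / 0.0900 = 1.500

RR ≈ 1.500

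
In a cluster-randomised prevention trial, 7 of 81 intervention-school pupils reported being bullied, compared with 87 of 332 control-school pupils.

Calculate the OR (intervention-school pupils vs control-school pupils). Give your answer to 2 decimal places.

OR = (7 × 245) / (74 × 87) = 1715/6438 ≈ 0.27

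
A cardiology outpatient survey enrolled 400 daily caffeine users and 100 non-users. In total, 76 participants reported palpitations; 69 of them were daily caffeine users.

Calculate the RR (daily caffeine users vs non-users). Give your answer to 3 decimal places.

daily caffeine users without the outcome: 400 − 69 = 331
non-users with the outcome: 76 − 69 = 7
non-users without the outcome: 100 − 7 = 93
risk, daily caffeine users = 69/400 = 0.1725
risk, non-users = 7/100 = 0.0700
RR = 0.1725 / 0.0700 = 2.464

RR ≈ 2.464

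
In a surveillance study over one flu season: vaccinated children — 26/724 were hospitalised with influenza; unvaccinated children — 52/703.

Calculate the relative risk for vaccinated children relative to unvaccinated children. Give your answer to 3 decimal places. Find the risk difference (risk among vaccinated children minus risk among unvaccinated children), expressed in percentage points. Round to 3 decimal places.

risk, vaccinated children = 26/724 = 0.03591
risk, unvaccinated children = 52/703 = 0.07397
RR = 0.03591 / 0.07397 = 0.485
risk difference = 0.03591 − 0.07397 = -0.03806 → -3.806 percentage points

RR = 0.485; RD = -3.806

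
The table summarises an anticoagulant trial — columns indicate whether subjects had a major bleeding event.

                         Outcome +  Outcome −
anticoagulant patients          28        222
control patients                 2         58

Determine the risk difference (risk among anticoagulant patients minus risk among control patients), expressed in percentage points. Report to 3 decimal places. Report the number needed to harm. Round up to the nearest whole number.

RD = 7.867; NNH = 13

risk, anticoagulant patients = 28/250 = 0.11200
risk, control patients = 2/60 = 0.03333
risk difference = 0.11200 − 0.03333 = 0.07867 → 7.867 percentage points
absolute risk difference = 0.078667
1 / 0.078667 = 12.712 → round up → 13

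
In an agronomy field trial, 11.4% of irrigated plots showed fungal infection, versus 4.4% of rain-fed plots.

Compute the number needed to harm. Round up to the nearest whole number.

NNH = 15

absolute risk difference = 0.070000
1 / 0.070000 = 14.286 → round up → 15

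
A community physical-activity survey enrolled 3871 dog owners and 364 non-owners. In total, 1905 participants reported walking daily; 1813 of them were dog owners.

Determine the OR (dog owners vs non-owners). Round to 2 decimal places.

dog owners without the outcome: 3871 − 1813 = 2058
non-owners with the outcome: 1905 − 1813 = 92
non-owners without the outcome: 364 − 92 = 272
odds, dog owners = 1813/2058 = 0.8810
odds, non-owners = 92/272 = 0.3382
OR = 0.8810 / 0.3382 = 2.60

OR = 2.60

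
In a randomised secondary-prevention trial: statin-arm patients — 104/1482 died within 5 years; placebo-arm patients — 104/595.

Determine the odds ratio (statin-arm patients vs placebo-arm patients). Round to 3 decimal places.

odds, statin-arm patients = 104/1378 = 0.0755
odds, placebo-arm patients = 104/491 = 0.2118
OR = 0.0755 / 0.2118 = 0.356

OR = 0.356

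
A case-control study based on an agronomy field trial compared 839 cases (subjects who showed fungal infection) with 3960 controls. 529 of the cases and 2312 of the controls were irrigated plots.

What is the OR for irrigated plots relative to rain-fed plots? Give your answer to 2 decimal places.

OR = (529 × 1648) / (2312 × 310) = 871792/716720 ≈ 1.22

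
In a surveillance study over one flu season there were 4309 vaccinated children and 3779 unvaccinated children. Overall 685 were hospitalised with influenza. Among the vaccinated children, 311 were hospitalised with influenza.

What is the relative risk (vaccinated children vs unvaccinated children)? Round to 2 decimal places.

vaccinated children without the outcome: 4309 − 311 = 3998
unvaccinated children with the outcome: 685 − 311 = 374
unvaccinated children without the outcome: 3779 − 374 = 3405
risk, vaccinated children = 311/4309 = 0.0722
risk, unvaccinated children = 374/3779 = 0.0990
RR = 0.0722 / 0.0990 = 0.73

0.73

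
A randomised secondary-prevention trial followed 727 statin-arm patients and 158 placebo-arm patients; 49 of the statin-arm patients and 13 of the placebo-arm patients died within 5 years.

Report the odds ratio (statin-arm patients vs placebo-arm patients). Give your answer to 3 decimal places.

odds, statin-arm patients = 49/678 = 0.0723
odds, placebo-arm patients = 13/145 = 0.0897
OR = 0.0723 / 0.0897 = 0.806

OR ≈ 0.806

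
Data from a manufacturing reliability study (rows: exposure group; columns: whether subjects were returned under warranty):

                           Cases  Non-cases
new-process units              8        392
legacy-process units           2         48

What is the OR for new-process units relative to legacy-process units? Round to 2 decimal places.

OR ≈ 0.49

odds, new-process units = 8/392 = 0.02041
odds, legacy-process units = 2/48 = 0.04167
OR = 0.02041 / 0.04167 = 0.49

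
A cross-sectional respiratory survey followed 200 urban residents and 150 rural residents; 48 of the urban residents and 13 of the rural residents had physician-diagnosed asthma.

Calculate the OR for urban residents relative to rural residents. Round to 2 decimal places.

OR = (48 × 137) / (152 × 13) = 6576/1976 ≈ 3.33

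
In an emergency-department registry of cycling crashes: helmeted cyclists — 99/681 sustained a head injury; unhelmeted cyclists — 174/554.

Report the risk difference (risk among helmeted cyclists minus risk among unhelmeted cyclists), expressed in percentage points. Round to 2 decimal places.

-16.87

risk, helmeted cyclists = 99/681 = 0.1454
risk, unhelmeted cyclists = 174/554 = 0.3141
risk difference = 0.1454 − 0.3141 = -0.1687 → -16.87 percentage points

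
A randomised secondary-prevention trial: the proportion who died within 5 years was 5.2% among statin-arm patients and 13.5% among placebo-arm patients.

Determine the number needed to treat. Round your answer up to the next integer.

13

absolute risk difference = 0.083000
1 / 0.083000 = 12.048 → round up → 13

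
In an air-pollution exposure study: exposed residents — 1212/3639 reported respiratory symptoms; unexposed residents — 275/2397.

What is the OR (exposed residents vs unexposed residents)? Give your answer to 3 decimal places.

OR = (1212 × 2122) / (2427 × 275) = 2571864/667425 ≈ 3.853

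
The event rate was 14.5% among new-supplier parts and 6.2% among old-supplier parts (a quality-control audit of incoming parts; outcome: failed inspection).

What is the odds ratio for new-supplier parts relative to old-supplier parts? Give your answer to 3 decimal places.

odds, new-supplier parts = 0.1450/0.8550 = 0.1696
odds, old-supplier parts = 0.0620/0.9380 = 0.0661
OR = 0.1696 / 0.0661 = 2.566

OR = 2.566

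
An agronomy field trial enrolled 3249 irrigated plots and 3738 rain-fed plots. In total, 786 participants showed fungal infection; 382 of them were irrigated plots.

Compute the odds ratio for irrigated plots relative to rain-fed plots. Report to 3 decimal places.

irrigated plots without the outcome: 3249 − 382 = 2867
rain-fed plots with the outcome: 786 − 382 = 404
rain-fed plots without the outcome: 3738 − 404 = 3334
OR = (382 × 3334) / (2867 × 404) = 1273588/1158268 ≈ 1.100

1.100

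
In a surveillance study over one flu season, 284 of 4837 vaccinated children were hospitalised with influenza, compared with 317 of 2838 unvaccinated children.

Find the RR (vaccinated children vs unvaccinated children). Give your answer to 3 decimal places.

0.526

risk, vaccinated children = 284/4837 = 0.0587
risk, unvaccinated children = 317/2838 = 0.1117
RR = 0.0587 / 0.1117 = 0.526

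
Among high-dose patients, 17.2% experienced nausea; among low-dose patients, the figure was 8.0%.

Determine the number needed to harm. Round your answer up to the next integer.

NNH = 11

absolute risk difference = 0.092000
1 / 0.092000 = 10.870 → round up → 11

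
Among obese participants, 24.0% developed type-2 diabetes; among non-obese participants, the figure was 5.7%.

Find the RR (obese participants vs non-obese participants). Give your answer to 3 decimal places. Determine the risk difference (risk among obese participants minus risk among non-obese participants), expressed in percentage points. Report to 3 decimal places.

RR = 0.2400 / 0.0570 = 4.211
risk difference = 0.2400 − 0.0570 = 0.1830 → 18.300 percentage points

RR = 4.211; RD = 18.300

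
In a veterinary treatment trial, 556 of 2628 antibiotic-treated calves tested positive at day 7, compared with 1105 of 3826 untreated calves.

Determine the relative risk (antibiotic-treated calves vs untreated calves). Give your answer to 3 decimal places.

risk, antibiotic-treated calves = 556/2628 = 0.2116
risk, untreated calves = 1105/3826 = 0.2888
RR = 0.2116 / 0.2888 = 0.733

RR = 0.733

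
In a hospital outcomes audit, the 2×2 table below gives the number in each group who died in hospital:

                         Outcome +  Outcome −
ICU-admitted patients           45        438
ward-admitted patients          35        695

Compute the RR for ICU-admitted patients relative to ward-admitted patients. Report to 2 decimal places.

risk, ICU-admitted patients = 45/483 = 0.09317
risk, ward-admitted patients = 35/730 = 0.04795
RR = 0.09317 / 0.04795 = 1.94

1.94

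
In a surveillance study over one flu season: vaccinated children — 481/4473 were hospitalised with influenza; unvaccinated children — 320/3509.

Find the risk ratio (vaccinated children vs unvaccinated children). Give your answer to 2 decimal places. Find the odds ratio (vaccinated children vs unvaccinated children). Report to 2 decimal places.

risk, vaccinated children = 481/4473 = 0.1075
risk, unvaccinated children = 320/3509 = 0.0912
RR = 0.1075 / 0.0912 = 1.18
odds, vaccinated children = 481/3992 = 0.1205
odds, unvaccinated children = 320/3189 = 0.1003
OR = 0.1205 / 0.1003 = 1.20

RR = 1.18; OR = 1.20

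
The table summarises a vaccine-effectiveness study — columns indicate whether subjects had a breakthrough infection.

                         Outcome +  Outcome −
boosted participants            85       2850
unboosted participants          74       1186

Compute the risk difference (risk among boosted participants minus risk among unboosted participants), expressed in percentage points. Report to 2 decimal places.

RD = -2.98

risk, boosted participants = 85/2935 = 0.02896
risk, unboosted participants = 74/1260 = 0.05873
risk difference = 0.02896 − 0.05873 = -0.02977 → -2.98 percentage points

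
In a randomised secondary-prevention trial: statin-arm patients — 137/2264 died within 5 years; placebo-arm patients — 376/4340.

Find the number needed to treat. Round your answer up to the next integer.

risk, statin-arm patients = 137/2264 = 0.060512
risk, placebo-arm patients = 376/4340 = 0.086636
absolute risk difference = 0.026124
1 / 0.026124 = 38.279 → round up → 39

39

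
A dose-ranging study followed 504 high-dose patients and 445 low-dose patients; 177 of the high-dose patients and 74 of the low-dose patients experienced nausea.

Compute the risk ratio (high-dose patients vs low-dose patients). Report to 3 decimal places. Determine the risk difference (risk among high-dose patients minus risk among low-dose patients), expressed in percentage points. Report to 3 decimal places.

risk, high-dose patients = 177/504 = 0.3512
risk, low-dose patients = 74/445 = 0.1663
RR = 0.3512 / 0.1663 = 2.112
risk difference = 0.3512 − 0.1663 = 0.1849 → 18.490 percentage points

RR = 2.112; RD = 18.490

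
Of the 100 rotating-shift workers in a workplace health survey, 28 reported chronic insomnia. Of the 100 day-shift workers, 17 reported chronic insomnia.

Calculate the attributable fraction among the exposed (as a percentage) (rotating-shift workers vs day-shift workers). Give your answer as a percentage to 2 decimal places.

risk, rotating-shift workers = 28/100 = 0.2800
risk, day-shift workers = 17/100 = 0.1700
AR% = (0.2800 − 0.1700) / 0.2800 = 0.3929 → 39.29%

39.29%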